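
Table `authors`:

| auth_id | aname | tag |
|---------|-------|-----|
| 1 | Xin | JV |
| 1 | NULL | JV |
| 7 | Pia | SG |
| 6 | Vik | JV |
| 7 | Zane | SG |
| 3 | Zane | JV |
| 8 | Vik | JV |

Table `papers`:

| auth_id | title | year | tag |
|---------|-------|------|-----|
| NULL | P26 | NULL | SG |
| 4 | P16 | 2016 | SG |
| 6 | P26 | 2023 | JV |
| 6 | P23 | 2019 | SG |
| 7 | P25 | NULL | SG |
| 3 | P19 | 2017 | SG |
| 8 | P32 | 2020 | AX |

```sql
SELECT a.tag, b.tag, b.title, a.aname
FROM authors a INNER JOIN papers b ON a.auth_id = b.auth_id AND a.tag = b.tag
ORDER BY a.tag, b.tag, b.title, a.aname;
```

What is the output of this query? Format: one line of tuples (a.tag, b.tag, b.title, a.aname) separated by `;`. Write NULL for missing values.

INNER JOIN keeps only pairs where the ON condition holds.
Matching on a.auth_id = b.auth_id AND a.tag = b.tag. A NULL in a compared column never satisfies the condition.
- a (auth_id=1, tag=JV) has no partner → excluded.
- a (auth_id=1, tag=JV) has no partner → excluded.
- a (auth_id=7, tag=SG) pairs with 1 row(s) of b.
- a (auth_id=6, tag=JV) pairs with 1 row(s) of b.
- a (auth_id=7, tag=SG) pairs with 1 row(s) of b.
- a (auth_id=3, tag=JV) has no partner → excluded.
- a (auth_id=8, tag=JV) has no partner → excluded.
After projecting and ordering:
a.tag | b.tag | b.title | a.aname
JV | JV | P26 | Vik
SG | SG | P25 | Pia
SG | SG | P25 | Zane

(JV, JV, P26, Vik); (SG, SG, P25, Pia); (SG, SG, P25, Zane)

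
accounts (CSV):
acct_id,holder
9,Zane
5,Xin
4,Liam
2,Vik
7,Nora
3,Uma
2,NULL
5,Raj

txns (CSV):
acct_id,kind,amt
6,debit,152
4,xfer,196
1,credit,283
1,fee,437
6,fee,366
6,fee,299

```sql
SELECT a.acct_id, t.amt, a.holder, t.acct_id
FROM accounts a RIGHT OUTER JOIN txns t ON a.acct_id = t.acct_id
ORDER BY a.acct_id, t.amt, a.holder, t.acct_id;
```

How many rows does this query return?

6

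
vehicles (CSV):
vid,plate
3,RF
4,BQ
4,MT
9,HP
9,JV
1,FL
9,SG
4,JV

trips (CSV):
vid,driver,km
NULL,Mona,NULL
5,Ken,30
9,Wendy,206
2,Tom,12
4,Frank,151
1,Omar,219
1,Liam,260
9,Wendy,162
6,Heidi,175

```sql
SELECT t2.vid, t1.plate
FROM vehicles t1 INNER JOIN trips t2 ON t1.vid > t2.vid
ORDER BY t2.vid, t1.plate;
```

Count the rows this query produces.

INNER JOIN keeps only pairs where the ON condition holds.
Matching on t1.vid > t2.vid. A NULL in a compared column never satisfies the condition.
- t1 row (vid=3): matches 3 t2 row(s) → 3 output row(s).
- t1 row (vid=4): matches 3 t2 row(s) → 3 output row(s).
- t1 row (vid=4): matches 3 t2 row(s) → 3 output row(s).
- t1 row (vid=9): matches 6 t2 row(s) → 6 output row(s).
- t1 row (vid=9): matches 6 t2 row(s) → 6 output row(s).
- t1 row (vid=1): no match → dropped.
- t1 row (vid=9): matches 6 t2 row(s) → 6 output row(s).
- t1 row (vid=4): matches 3 t2 row(s) → 3 output row(s).
Total: 30 rows.

30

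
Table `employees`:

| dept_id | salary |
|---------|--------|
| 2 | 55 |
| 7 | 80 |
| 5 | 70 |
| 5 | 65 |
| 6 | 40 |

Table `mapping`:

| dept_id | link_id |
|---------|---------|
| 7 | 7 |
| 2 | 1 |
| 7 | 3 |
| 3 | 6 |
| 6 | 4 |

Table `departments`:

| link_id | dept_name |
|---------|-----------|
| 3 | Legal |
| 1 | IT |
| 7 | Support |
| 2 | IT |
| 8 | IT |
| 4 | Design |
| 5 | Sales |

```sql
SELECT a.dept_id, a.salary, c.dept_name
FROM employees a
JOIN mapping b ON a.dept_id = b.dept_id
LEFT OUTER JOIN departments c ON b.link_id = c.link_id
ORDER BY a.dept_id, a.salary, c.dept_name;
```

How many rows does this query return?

4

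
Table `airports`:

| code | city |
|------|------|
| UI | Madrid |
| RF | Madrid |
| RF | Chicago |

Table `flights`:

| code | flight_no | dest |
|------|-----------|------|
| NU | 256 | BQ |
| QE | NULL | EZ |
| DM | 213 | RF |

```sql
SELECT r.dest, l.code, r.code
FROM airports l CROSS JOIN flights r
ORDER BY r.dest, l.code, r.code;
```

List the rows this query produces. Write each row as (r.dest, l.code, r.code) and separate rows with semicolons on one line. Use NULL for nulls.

(BQ, RF, NU); (BQ, RF, NU); (BQ, UI, NU); (EZ, RF, QE); (EZ, RF, QE); (EZ, UI, QE); (RF, RF, DM); (RF, RF, DM); (RF, UI, DM)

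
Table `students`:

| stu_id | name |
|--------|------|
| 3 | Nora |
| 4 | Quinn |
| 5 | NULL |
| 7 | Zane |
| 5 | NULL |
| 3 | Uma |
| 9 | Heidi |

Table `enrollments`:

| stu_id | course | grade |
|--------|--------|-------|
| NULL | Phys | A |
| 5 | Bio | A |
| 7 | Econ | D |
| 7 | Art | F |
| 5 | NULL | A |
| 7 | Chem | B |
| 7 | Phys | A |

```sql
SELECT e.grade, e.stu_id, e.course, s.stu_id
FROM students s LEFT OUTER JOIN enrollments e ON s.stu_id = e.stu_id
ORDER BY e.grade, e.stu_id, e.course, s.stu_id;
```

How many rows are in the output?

12

LEFT JOIN keeps every row from `students`; unmatched rows get NULL for `enrollments`'s columns.
Matching on s.stu_id = e.stu_id. A NULL in a compared column never satisfies the condition.
Matched pairs: 8; unmatched s rows kept: 4.
Total: 8 matched + 4 padded = 12 rows.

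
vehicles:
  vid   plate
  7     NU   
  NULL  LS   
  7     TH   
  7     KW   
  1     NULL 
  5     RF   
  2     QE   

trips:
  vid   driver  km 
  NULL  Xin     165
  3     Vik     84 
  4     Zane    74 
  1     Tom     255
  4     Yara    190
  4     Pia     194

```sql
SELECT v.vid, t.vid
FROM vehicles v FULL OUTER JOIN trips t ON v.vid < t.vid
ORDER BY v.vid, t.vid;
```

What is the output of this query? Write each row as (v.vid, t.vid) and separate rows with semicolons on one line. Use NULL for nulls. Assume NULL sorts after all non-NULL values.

(1, 3); (1, 4); (1, 4); (1, 4); (2, 3); (2, 4); (2, 4); (2, 4); (5, NULL); (7, NULL); (7, NULL); (7, NULL); (NULL, 1); (NULL, NULL); (NULL, NULL)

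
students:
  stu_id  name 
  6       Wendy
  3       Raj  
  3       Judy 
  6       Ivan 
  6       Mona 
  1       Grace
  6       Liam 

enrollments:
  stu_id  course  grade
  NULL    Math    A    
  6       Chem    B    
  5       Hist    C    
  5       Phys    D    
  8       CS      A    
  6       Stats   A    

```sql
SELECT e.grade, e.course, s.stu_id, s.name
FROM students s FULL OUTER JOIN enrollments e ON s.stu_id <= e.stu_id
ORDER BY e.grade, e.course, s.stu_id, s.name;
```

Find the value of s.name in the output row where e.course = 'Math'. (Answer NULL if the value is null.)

NULL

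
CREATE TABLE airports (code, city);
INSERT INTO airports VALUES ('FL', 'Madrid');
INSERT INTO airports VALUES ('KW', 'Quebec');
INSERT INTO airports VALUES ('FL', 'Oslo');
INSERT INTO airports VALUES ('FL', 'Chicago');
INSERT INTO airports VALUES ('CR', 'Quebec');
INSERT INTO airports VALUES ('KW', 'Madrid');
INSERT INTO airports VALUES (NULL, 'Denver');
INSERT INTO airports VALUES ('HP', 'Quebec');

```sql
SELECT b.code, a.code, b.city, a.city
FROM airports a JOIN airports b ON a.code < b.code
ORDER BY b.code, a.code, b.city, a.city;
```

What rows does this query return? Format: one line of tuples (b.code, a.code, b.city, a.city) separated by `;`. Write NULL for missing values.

(FL, CR, Chicago, Quebec); (FL, CR, Madrid, Quebec); (FL, CR, Oslo, Quebec); (HP, CR, Quebec, Quebec); (HP, FL, Quebec, Chicago); (HP, FL, Quebec, Madrid); (HP, FL, Quebec, Oslo); (KW, CR, Madrid, Quebec); (KW, CR, Quebec, Quebec); (KW, FL, Madrid, Chicago); (KW, FL, Madrid, Madrid); (KW, FL, Madrid, Oslo); (KW, FL, Quebec, Chicago); (KW, FL, Quebec, Madrid); (KW, FL, Quebec, Oslo); (KW, HP, Madrid, Quebec); (KW, HP, Quebec, Quebec)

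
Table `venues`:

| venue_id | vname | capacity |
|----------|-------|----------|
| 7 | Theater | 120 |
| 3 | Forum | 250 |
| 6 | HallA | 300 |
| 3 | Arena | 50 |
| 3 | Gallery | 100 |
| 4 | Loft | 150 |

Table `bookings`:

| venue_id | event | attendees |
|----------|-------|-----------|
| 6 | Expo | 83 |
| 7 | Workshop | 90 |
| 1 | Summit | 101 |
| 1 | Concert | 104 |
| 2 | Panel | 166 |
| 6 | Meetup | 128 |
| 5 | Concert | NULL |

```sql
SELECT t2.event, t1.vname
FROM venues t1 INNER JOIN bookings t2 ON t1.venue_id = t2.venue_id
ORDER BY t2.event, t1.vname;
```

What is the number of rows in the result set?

3

INNER JOIN keeps only pairs where the ON condition holds.
Matching on t1.venue_id = t2.venue_id.
- t1[0] venue_id=7 → 1 match(es) in t2 → 1 row(s).
- t1[1] venue_id=3 → no match; dropped.
- t1[2] venue_id=6 → 2 match(es) in t2 → 2 row(s).
- t1[3] venue_id=3 → no match; dropped.
- t1[4] venue_id=3 → no match; dropped.
- t1[5] venue_id=4 → no match; dropped.
Total: 3 rows.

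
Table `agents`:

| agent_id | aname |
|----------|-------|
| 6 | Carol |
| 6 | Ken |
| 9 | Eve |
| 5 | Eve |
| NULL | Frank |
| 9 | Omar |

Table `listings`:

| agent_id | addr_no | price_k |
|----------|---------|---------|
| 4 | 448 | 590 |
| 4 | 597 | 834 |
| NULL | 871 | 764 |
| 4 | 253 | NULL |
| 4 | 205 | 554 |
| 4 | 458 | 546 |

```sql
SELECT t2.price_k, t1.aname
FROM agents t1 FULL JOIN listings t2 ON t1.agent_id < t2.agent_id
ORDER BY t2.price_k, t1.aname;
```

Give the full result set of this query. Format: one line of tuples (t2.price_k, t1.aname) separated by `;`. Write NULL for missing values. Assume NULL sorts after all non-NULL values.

FULL OUTER JOIN keeps every row from both sides; unmatched rows get NULL for the other side's columns.
Matching on t1.agent_id < t2.agent_id. A NULL in a compared column never satisfies the condition.
Matched pairs: 0; unmatched t1 rows kept: 6; unmatched t2 rows kept: 6.

(546, NULL); (554, NULL); (590, NULL); (764, NULL); (834, NULL); (NULL, Carol); (NULL, Eve); (NULL, Eve); (NULL, Frank); (NULL, Ken); (NULL, Omar); (NULL, NULL)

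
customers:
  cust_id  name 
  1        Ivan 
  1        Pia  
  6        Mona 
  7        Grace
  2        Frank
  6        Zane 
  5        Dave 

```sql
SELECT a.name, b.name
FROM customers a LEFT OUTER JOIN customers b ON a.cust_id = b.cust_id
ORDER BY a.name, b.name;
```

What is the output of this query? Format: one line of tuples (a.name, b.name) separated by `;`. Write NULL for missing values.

LEFT JOIN keeps every row from `customers a`; unmatched rows get NULL for `customers b`'s columns.
Matching on a.cust_id = b.cust_id.
- cust_id=1: 2 matching b row(s), so 2 row(s) emitted.
- cust_id=1: 2 matching b row(s), so 2 row(s) emitted.
- cust_id=6: 2 matching b row(s), so 2 row(s) emitted.
- cust_id=7: 1 matching b row(s), so 1 row(s) emitted.
- cust_id=2: 1 matching b row(s), so 1 row(s) emitted.
- cust_id=6: 2 matching b row(s), so 2 row(s) emitted.
- cust_id=5: 1 matching b row(s), so 1 row(s) emitted.

(Dave, Dave); (Frank, Frank); (Grace, Grace); (Ivan, Ivan); (Ivan, Pia); (Mona, Mona); (Mona, Zane); (Pia, Ivan); (Pia, Pia); (Zane, Mona); (Zane, Zane)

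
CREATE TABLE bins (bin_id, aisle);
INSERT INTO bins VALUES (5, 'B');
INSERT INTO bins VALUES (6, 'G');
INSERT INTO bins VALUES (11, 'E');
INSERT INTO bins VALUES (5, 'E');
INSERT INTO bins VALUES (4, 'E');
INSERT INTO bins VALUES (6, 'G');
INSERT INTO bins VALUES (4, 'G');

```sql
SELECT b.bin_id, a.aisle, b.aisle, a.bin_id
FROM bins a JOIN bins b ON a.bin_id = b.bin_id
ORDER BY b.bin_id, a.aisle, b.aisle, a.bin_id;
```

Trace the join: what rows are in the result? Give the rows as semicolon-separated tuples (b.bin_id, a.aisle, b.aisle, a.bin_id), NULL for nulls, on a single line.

INNER JOIN keeps only pairs where the ON condition holds.
Matching on a.bin_id = b.bin_id.
- a row (bin_id=5): matches 2 b row(s) → 2 output row(s).
- a row (bin_id=6): matches 2 b row(s) → 2 output row(s).
- a row (bin_id=11): matches 1 b row(s) → 1 output row(s).
- a row (bin_id=5): matches 2 b row(s) → 2 output row(s).
- a row (bin_id=4): matches 2 b row(s) → 2 output row(s).
- a row (bin_id=6): matches 2 b row(s) → 2 output row(s).
- a row (bin_id=4): matches 2 b row(s) → 2 output row(s).

(4, E, E, 4); (4, E, G, 4); (4, G, E, 4); (4, G, G, 4); (5, B, B, 5); (5, B, E, 5); (5, E, B, 5); (5, E, E, 5); (6, G, G, 6); (6, G, G, 6); (6, G, G, 6); (6, G, G, 6); (11, E, E, 11)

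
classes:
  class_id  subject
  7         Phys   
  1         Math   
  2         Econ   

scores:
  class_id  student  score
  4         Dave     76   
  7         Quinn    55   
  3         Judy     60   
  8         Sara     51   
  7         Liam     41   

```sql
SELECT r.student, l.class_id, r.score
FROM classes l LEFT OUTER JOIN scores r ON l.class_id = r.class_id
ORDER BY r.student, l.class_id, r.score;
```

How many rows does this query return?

4

LEFT JOIN keeps every row from `classes`; unmatched rows get NULL for `scores`'s columns.
Matching on l.class_id = r.class_id.
Matched pairs: 2; unmatched l rows kept: 2.
Total: 2 matched + 2 padded = 4 rows.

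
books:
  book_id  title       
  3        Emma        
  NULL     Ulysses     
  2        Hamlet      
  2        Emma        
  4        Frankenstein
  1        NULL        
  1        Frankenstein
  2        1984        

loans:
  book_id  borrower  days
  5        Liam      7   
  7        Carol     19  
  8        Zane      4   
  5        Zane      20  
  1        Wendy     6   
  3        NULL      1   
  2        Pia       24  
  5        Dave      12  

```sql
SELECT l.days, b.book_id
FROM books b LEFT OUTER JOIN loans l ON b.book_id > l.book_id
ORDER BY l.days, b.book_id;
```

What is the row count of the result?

11

LEFT JOIN keeps every row from `books`; unmatched rows get NULL for `loans`'s columns.
Matching on b.book_id > l.book_id. A NULL in a compared column never satisfies the condition.
- book_id=3: 2 matching l row(s), so 2 row(s) emitted.
- book_id=NULL: no l row matches, row kept with l columns NULL.
- book_id=2: 1 matching l row(s), so 1 row(s) emitted.
- book_id=2: 1 matching l row(s), so 1 row(s) emitted.
- book_id=4: 3 matching l row(s), so 3 row(s) emitted.
- book_id=1: no l row matches, row kept with l columns NULL.
- book_id=1: no l row matches, row kept with l columns NULL.
- book_id=2: 1 matching l row(s), so 1 row(s) emitted.
Total: 8 matched + 3 padded = 11 rows.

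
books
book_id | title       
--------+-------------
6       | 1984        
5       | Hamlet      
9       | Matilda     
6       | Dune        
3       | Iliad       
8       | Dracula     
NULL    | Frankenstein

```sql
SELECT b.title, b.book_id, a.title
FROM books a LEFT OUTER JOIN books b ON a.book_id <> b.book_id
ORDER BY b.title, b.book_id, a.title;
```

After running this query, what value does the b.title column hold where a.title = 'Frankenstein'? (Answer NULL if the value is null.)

LEFT JOIN keeps every row from `books a`; unmatched rows get NULL for `books b`'s columns.
Matching on a.book_id <> b.book_id. A NULL in a compared column never satisfies the condition.
- book_id=6: 4 matching b row(s), so 4 row(s) emitted.
- book_id=5: 5 matching b row(s), so 5 row(s) emitted.
- book_id=9: 5 matching b row(s), so 5 row(s) emitted.
- book_id=6: 4 matching b row(s), so 4 row(s) emitted.
- book_id=3: 5 matching b row(s), so 5 row(s) emitted.
- book_id=8: 5 matching b row(s), so 5 row(s) emitted.
- book_id=NULL: no b row matches, row kept with b columns NULL.

NULL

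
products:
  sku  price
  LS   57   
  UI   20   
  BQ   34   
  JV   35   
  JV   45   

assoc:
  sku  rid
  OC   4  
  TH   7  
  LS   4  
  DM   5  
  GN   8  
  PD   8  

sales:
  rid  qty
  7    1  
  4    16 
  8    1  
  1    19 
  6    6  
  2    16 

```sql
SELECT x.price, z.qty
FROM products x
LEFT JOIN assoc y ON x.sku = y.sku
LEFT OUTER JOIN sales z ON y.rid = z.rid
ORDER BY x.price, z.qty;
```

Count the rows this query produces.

5

Evaluate left to right. First `products x LEFT JOIN assoc y` on sku: 5 row(s).
Then LEFT JOIN `sales z` on rid: each of those 5 rows is kept; rows whose y.rid has no match in z get NULL for z's columns.
Result: 5 row(s).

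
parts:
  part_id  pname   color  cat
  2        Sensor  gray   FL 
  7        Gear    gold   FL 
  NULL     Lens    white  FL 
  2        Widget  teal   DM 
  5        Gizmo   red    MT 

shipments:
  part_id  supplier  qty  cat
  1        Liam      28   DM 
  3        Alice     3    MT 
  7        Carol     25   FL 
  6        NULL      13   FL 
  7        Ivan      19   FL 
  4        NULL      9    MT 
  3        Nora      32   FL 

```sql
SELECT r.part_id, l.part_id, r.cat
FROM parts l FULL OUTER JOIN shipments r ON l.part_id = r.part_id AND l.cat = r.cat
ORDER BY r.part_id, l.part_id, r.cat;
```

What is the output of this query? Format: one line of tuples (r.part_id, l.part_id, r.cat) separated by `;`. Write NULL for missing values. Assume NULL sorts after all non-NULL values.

(1, NULL, DM); (3, NULL, FL); (3, NULL, MT); (4, NULL, MT); (6, NULL, FL); (7, 7, FL); (7, 7, FL); (NULL, 2, NULL); (NULL, 2, NULL); (NULL, 5, NULL); (NULL, NULL, NULL)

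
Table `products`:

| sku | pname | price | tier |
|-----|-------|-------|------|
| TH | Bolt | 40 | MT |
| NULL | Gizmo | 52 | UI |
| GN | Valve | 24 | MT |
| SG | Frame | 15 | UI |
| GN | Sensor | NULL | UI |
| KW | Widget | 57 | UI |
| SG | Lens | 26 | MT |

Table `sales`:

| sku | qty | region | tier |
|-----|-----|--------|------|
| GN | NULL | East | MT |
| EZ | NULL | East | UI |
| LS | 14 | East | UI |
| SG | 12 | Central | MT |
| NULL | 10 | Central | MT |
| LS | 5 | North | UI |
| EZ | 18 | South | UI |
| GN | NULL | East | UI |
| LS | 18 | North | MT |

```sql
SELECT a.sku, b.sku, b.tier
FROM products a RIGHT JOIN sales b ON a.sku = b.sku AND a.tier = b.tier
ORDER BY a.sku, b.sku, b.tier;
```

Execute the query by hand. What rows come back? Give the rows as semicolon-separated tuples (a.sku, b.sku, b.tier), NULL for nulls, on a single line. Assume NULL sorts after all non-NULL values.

(GN, GN, MT); (GN, GN, UI); (SG, SG, MT); (NULL, EZ, UI); (NULL, EZ, UI); (NULL, LS, MT); (NULL, LS, UI); (NULL, LS, UI); (NULL, NULL, MT)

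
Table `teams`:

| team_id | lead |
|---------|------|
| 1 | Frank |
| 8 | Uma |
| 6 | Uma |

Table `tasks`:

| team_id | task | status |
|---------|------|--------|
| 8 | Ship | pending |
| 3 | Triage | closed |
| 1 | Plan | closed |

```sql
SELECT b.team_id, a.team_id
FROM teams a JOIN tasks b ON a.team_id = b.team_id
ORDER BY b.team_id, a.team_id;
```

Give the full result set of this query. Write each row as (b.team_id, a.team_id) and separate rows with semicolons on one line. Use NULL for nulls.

INNER JOIN keeps only pairs where the ON condition holds.
Matching on a.team_id = b.team_id.
- a row (team_id=1): matches 1 b row(s) → 1 output row(s).
- a row (team_id=8): matches 1 b row(s) → 1 output row(s).
- a row (team_id=6): no match → dropped.
After projecting and ordering:
b.team_id | a.team_id
1 | 1
8 | 8

(1, 1); (8, 8)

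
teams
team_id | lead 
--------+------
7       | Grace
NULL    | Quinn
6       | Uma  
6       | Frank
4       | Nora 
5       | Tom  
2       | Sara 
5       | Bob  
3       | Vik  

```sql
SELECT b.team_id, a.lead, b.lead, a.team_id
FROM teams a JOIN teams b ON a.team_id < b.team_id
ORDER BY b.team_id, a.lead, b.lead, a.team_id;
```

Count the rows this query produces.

INNER JOIN keeps only pairs where the ON condition holds.
Matching on a.team_id < b.team_id. A NULL in a compared column never satisfies the condition.
Matched pairs: 26.
Total: 26 rows.

26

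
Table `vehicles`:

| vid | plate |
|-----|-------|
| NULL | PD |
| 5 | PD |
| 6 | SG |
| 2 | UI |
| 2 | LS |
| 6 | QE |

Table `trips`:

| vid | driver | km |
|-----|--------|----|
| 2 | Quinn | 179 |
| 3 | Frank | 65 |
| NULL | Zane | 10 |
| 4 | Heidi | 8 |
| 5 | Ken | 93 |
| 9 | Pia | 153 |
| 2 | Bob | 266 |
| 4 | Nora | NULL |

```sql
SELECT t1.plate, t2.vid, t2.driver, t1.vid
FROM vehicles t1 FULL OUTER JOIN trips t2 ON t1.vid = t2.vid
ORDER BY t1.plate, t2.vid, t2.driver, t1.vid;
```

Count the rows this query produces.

FULL OUTER JOIN keeps every row from both sides; unmatched rows get NULL for the other side's columns.
Matching on t1.vid = t2.vid. A NULL in a compared column never satisfies the condition.
- t1 row (vid=NULL): no match → kept, t2 columns NULL.
- t1 row (vid=5): matches 1 t2 row(s) → 1 output row(s).
- t1 row (vid=6): no match → kept, t2 columns NULL.
- t1 row (vid=2): matches 2 t2 row(s) → 2 output row(s).
- t1 row (vid=2): matches 2 t2 row(s) → 2 output row(s).
- t1 row (vid=6): no match → kept, t2 columns NULL.
- 5 t2 row(s) had no t1 match → kept, t1 columns NULL.
Total: 5 matched + 8 padded = 13 rows.

13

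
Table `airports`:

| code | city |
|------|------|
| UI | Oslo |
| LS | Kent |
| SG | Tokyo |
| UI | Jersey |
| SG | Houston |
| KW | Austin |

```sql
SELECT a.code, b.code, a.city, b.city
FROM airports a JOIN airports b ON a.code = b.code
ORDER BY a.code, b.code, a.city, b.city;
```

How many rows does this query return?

INNER JOIN keeps only pairs where the ON condition holds.
Matching on a.code = b.code.
- a row (code=UI): matches 2 b row(s) → 2 output row(s).
- a row (code=LS): matches 1 b row(s) → 1 output row(s).
- a row (code=SG): matches 2 b row(s) → 2 output row(s).
- a row (code=UI): matches 2 b row(s) → 2 output row(s).
- a row (code=SG): matches 2 b row(s) → 2 output row(s).
- a row (code=KW): matches 1 b row(s) → 1 output row(s).
Total: 10 rows.

10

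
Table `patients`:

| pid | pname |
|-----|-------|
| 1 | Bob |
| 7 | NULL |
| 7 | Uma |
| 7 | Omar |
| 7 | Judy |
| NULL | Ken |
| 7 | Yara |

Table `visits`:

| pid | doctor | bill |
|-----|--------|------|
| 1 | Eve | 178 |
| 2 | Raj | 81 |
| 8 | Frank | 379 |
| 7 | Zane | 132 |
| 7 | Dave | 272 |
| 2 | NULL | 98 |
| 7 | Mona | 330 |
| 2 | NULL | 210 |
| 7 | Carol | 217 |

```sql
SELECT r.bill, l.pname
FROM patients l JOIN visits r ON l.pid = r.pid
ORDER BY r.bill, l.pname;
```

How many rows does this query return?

21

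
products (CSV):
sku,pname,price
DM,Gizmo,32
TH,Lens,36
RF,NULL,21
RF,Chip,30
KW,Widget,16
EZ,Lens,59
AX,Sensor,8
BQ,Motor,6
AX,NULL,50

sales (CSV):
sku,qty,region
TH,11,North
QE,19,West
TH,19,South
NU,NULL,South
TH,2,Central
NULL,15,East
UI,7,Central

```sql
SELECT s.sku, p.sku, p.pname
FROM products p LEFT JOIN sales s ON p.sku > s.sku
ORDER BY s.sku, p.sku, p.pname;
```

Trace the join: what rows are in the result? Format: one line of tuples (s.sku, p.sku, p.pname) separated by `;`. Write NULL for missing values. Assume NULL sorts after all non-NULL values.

LEFT JOIN keeps every row from `products`; unmatched rows get NULL for `sales`'s columns.
Matching on p.sku > s.sku. A NULL in a compared column never satisfies the condition.
- p row (sku=DM): no match → kept, s columns NULL.
- p row (sku=TH): matches 2 s row(s) → 2 output row(s).
- p row (sku=RF): matches 2 s row(s) → 2 output row(s).
- p row (sku=RF): matches 2 s row(s) → 2 output row(s).
- p row (sku=KW): no match → kept, s columns NULL.
- p row (sku=EZ): no match → kept, s columns NULL.
- p row (sku=AX): no match → kept, s columns NULL.
- p row (sku=BQ): no match → kept, s columns NULL.
- p row (sku=AX): no match → kept, s columns NULL.

(NU, RF, Chip); (NU, RF, NULL); (NU, TH, Lens); (QE, RF, Chip); (QE, RF, NULL); (QE, TH, Lens); (NULL, AX, Sensor); (NULL, AX, NULL); (NULL, BQ, Motor); (NULL, DM, Gizmo); (NULL, EZ, Lens); (NULL, KW, Widget)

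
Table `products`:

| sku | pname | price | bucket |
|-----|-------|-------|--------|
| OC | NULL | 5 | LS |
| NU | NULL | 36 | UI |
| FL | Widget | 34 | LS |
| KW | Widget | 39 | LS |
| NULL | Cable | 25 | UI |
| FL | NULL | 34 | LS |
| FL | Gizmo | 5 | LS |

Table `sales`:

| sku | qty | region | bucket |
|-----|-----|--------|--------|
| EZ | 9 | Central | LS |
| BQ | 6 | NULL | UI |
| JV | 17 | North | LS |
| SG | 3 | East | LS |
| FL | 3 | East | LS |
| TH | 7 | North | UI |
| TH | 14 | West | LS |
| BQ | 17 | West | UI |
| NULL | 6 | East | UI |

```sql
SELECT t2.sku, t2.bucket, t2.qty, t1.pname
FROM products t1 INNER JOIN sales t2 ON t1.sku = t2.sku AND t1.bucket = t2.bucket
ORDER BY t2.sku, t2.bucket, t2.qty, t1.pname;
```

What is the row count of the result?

INNER JOIN keeps only pairs where the ON condition holds.
Matching on t1.sku = t2.sku AND t1.bucket = t2.bucket. A NULL in a compared column never satisfies the condition.
- sku=OC, bucket=LS: no matching t2 row, dropped.
- sku=NU, bucket=UI: no matching t2 row, dropped.
- sku=FL, bucket=LS: 1 matching t2 row(s), so 1 row(s) emitted.
- sku=KW, bucket=LS: no matching t2 row, dropped.
- sku=NULL, bucket=UI: no matching t2 row, dropped.
- sku=FL, bucket=LS: 1 matching t2 row(s), so 1 row(s) emitted.
- sku=FL, bucket=LS: 1 matching t2 row(s), so 1 row(s) emitted.
Total: 3 rows.

3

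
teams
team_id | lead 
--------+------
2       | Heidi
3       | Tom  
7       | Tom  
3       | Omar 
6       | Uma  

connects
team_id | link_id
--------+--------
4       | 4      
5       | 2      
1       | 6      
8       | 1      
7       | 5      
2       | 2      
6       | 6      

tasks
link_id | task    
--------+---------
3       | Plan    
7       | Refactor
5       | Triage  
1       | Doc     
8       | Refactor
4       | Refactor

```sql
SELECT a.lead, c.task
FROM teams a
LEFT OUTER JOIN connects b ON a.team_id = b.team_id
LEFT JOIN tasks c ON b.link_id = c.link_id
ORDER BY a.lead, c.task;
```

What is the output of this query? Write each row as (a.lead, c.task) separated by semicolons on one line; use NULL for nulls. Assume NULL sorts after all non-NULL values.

(Heidi, NULL); (Omar, NULL); (Tom, Triage); (Tom, NULL); (Uma, NULL)

Step 1 — a LEFT JOIN b on team_id → 5 row(s).
Then LEFT JOIN `tasks c` on link_id: each of those 5 rows is kept; rows whose b.link_id has no match in c get NULL for c's columns.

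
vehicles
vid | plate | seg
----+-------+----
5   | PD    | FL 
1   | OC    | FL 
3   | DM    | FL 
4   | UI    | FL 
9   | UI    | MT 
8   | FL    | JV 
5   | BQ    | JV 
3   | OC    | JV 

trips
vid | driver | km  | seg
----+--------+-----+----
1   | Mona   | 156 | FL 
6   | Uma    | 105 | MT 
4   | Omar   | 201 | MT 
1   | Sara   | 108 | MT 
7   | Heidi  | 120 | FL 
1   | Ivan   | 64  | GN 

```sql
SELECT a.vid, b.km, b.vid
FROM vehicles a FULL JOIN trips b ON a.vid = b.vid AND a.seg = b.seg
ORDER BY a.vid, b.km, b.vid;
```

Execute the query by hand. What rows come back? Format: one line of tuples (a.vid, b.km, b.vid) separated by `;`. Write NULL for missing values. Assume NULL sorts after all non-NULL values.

(1, 156, 1); (3, NULL, NULL); (3, NULL, NULL); (4, NULL, NULL); (5, NULL, NULL); (5, NULL, NULL); (8, NULL, NULL); (9, NULL, NULL); (NULL, 64, 1); (NULL, 105, 6); (NULL, 108, 1); (NULL, 120, 7); (NULL, 201, 4)

FULL OUTER JOIN keeps every row from both sides; unmatched rows get NULL for the other side's columns.
Matching on a.vid = b.vid AND a.seg = b.seg.
- a row (vid=5, seg=FL): no match → kept, b columns NULL.
- a row (vid=1, seg=FL): matches 1 b row(s) → 1 output row(s).
- a row (vid=3, seg=FL): no match → kept, b columns NULL.
- a row (vid=4, seg=FL): no match → kept, b columns NULL.
- a row (vid=9, seg=MT): no match → kept, b columns NULL.
- a row (vid=8, seg=JV): no match → kept, b columns NULL.
- a row (vid=5, seg=JV): no match → kept, b columns NULL.
- a row (vid=3, seg=JV): no match → kept, b columns NULL.
- plus 5 unmatched b row(s), each kept with NULL a columns.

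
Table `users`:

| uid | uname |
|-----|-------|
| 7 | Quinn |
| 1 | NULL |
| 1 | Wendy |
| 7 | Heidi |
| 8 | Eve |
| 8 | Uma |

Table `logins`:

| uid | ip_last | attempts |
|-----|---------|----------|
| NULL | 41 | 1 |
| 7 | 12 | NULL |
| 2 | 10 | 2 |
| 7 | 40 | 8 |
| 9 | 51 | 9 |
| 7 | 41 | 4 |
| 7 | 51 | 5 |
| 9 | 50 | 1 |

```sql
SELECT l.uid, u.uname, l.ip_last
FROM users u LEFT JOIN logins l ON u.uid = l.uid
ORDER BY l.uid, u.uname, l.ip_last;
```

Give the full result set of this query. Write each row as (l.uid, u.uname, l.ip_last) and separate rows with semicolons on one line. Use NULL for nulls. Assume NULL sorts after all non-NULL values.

(7, Heidi, 12); (7, Heidi, 40); (7, Heidi, 41); (7, Heidi, 51); (7, Quinn, 12); (7, Quinn, 40); (7, Quinn, 41); (7, Quinn, 51); (NULL, Eve, NULL); (NULL, Uma, NULL); (NULL, Wendy, NULL); (NULL, NULL, NULL)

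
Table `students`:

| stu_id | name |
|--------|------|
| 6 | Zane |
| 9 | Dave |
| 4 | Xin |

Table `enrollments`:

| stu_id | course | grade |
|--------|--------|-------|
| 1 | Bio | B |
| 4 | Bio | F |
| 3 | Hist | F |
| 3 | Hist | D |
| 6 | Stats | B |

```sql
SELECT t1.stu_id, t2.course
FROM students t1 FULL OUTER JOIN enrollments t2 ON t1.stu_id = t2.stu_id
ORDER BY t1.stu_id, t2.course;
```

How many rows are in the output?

6

FULL OUTER JOIN keeps every row from both sides; unmatched rows get NULL for the other side's columns.
Matching on t1.stu_id = t2.stu_id.
- t1 (stu_id=6) pairs with 1 row(s) of t2.
- t1 (stu_id=9) has no partner → padded with NULL.
- t1 (stu_id=4) pairs with 1 row(s) of t2.
- plus 3 unmatched t2 row(s), each kept with NULL t1 columns.
Total: 2 matched + 4 padded = 6 rows.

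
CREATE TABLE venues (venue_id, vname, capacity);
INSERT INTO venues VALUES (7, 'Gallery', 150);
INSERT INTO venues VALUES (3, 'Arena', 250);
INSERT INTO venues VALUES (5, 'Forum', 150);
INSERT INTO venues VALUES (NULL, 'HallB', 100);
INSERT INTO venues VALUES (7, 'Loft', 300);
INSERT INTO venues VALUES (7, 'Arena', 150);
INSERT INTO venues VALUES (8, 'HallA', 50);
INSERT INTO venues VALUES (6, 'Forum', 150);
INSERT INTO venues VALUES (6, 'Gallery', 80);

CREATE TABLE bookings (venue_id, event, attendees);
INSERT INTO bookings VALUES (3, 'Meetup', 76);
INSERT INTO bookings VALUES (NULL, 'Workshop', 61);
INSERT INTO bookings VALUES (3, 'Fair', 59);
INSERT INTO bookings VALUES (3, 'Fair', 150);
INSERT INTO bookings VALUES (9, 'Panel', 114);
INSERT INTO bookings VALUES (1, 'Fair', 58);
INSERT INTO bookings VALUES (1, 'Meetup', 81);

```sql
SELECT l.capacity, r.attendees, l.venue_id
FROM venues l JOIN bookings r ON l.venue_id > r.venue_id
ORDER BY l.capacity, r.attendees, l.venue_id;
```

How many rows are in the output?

37

INNER JOIN keeps only pairs where the ON condition holds.
Matching on l.venue_id > r.venue_id. A NULL in a compared column never satisfies the condition.
- l[0] venue_id=7 → 5 match(es) in r → 5 row(s).
- l[1] venue_id=3 → 2 match(es) in r → 2 row(s).
- l[2] venue_id=5 → 5 match(es) in r → 5 row(s).
- l[3] venue_id=NULL → no match; dropped.
- l[4] venue_id=7 → 5 match(es) in r → 5 row(s).
- l[5] venue_id=7 → 5 match(es) in r → 5 row(s).
- l[6] venue_id=8 → 5 match(es) in r → 5 row(s).
- l[7] venue_id=6 → 5 match(es) in r → 5 row(s).
- l[8] venue_id=6 → 5 match(es) in r → 5 row(s).
Total: 37 rows.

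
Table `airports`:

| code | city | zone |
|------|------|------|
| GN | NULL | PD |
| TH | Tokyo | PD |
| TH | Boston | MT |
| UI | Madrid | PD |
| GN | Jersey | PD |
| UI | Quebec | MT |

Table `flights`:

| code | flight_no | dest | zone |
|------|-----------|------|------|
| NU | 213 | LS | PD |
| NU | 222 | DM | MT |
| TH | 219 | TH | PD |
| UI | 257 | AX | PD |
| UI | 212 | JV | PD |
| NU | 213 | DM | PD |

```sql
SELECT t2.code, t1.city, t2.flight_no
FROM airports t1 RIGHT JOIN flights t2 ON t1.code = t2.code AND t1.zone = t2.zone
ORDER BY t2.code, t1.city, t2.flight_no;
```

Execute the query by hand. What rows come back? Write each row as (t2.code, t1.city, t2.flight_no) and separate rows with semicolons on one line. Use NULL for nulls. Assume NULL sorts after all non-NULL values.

(NU, NULL, 213); (NU, NULL, 213); (NU, NULL, 222); (TH, Tokyo, 219); (UI, Madrid, 212); (UI, Madrid, 257)

RIGHT JOIN keeps every row from `flights`; unmatched rows get NULL for `airports`'s columns.
Matching on t1.code = t2.code AND t1.zone = t2.zone.
- t1[0] code=GN, zone=PD → no match.
- t1[1] code=TH, zone=PD → 1 match(es) in t2 → 1 row(s).
- t1[2] code=TH, zone=MT → no match.
- t1[3] code=UI, zone=PD → 2 match(es) in t2 → 2 row(s).
- t1[4] code=GN, zone=PD → no match.
- t1[5] code=UI, zone=MT → no match.
- plus 3 unmatched t2 row(s), each kept with NULL t1 columns.
After projecting and ordering:
t2.code | t1.city | t2.flight_no
NU | NULL | 213
NU | NULL | 213
NU | NULL | 222
TH | Tokyo | 219
UI | Madrid | 212
UI | Madrid | 257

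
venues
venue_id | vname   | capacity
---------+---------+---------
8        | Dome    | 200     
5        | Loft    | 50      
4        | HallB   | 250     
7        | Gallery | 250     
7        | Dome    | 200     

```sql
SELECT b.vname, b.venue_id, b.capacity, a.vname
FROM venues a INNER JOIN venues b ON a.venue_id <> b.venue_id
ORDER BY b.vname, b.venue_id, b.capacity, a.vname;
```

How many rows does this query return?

18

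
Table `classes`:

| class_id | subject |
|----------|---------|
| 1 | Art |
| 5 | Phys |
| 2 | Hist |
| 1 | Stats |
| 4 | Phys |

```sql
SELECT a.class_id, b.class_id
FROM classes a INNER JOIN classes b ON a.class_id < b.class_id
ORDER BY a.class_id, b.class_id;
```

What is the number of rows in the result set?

9

INNER JOIN keeps only pairs where the ON condition holds.
Matching on a.class_id < b.class_id.
Matched pairs: 9.
Total: 9 rows.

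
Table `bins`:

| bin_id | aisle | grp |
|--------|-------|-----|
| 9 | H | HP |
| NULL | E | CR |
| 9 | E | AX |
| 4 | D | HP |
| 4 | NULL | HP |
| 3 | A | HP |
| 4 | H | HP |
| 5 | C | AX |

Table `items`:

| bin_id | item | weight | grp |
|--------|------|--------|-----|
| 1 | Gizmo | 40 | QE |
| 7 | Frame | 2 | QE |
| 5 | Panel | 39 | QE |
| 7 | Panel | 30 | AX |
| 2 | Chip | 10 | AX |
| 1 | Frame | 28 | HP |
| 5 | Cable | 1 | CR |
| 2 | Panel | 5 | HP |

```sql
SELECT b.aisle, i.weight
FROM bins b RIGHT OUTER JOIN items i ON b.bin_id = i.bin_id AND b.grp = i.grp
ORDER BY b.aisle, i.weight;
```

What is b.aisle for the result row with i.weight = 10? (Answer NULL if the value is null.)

RIGHT JOIN keeps every row from `items`; unmatched rows get NULL for `bins`'s columns.
Matching on b.bin_id = i.bin_id AND b.grp = i.grp. A NULL in a compared column never satisfies the condition.
- b[0] bin_id=9, grp=HP → no match.
- b[1] bin_id=NULL, grp=CR → no match.
- b[2] bin_id=9, grp=AX → no match.
- b[3] bin_id=4, grp=HP → no match.
- b[4] bin_id=4, grp=HP → no match.
- b[5] bin_id=3, grp=HP → no match.
- b[6] bin_id=4, grp=HP → no match.
- b[7] bin_id=5, grp=AX → no match.
- 8 i row(s) had no b match → kept, b columns NULL.

NULL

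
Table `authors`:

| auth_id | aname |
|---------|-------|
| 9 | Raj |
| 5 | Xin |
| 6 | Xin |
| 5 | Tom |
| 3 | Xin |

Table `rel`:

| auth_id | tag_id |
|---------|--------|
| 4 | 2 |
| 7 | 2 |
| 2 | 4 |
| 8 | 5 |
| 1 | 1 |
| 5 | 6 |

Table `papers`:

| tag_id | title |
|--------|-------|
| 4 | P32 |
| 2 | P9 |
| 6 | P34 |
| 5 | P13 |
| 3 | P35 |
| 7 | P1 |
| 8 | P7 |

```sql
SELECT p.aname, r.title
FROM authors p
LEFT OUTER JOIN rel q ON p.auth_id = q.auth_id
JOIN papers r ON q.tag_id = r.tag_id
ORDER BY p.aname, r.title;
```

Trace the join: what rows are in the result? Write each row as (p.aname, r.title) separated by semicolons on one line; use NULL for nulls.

(Tom, P34); (Xin, P34)

Joins associate left-to-right: authors LEFT JOIN rel on auth_id gives 5 intermediate row(s).
Then INNER JOIN `papers r` on tag_id: keep only rows whose q.tag_id appears in r.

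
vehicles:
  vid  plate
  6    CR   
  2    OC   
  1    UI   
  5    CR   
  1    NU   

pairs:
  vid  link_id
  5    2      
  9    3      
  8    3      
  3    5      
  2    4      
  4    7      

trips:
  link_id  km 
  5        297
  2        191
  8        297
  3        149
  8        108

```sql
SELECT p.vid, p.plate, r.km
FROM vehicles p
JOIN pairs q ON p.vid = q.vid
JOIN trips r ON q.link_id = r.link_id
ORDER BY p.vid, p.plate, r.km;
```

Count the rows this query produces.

1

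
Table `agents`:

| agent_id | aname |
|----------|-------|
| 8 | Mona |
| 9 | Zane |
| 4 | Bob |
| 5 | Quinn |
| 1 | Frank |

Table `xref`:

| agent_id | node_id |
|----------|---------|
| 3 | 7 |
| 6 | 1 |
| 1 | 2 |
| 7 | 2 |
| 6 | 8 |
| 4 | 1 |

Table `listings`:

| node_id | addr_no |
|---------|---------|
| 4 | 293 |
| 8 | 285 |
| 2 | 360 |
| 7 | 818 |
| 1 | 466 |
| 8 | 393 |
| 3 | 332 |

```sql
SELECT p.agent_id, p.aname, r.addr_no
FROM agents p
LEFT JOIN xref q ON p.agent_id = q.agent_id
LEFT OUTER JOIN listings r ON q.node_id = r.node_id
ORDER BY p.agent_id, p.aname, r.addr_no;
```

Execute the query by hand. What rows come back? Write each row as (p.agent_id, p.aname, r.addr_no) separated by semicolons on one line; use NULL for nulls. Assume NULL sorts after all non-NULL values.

(1, Frank, 360); (4, Bob, 466); (5, Quinn, NULL); (8, Mona, NULL); (9, Zane, NULL)

Joins associate left-to-right: agents LEFT JOIN xref on agent_id gives 5 intermediate row(s).
Then LEFT JOIN `listings r` on node_id: each of those 5 rows is kept; rows whose q.node_id has no match in r get NULL for r's columns.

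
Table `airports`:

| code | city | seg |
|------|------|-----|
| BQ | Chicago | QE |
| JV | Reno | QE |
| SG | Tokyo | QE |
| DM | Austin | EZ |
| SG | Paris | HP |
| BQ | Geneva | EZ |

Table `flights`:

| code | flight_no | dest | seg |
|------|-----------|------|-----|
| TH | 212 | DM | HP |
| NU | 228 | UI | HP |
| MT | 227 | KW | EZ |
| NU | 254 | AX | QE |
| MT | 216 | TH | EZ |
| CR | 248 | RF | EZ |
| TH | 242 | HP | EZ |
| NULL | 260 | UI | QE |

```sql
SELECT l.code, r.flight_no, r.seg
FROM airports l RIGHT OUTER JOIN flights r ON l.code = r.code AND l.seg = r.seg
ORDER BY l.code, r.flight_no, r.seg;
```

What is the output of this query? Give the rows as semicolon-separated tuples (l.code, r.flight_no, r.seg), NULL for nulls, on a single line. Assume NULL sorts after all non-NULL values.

(NULL, 212, HP); (NULL, 216, EZ); (NULL, 227, EZ); (NULL, 228, HP); (NULL, 242, EZ); (NULL, 248, EZ); (NULL, 254, QE); (NULL, 260, QE)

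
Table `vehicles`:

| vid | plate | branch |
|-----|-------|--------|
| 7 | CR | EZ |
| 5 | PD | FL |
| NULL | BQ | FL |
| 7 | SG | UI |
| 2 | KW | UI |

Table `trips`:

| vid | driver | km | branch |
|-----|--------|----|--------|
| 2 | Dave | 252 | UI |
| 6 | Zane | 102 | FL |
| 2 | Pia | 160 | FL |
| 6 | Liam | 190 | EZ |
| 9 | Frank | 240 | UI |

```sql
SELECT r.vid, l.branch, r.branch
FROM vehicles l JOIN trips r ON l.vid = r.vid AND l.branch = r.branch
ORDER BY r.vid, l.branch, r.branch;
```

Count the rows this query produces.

1

INNER JOIN keeps only pairs where the ON condition holds.
Matching on l.vid = r.vid AND l.branch = r.branch. A NULL in a compared column never satisfies the condition.
Matched pairs: 1.
Total: 1 rows.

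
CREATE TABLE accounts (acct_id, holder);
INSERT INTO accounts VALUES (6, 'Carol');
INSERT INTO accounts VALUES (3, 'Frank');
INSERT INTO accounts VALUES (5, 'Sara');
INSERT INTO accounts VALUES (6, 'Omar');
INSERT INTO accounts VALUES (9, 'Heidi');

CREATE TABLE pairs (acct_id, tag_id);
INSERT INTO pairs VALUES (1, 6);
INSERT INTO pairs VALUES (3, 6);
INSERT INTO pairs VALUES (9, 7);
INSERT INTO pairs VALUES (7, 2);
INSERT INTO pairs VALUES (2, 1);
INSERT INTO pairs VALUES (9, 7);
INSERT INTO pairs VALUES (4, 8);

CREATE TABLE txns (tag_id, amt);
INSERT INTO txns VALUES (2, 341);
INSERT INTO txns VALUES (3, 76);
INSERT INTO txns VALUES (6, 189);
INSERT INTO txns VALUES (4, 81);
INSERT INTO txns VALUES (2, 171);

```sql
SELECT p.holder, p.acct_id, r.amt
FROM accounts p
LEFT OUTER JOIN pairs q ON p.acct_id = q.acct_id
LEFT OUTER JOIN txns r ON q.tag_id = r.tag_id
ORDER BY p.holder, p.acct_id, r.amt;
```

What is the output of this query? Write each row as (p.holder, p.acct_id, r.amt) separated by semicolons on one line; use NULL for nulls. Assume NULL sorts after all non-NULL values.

Step 1 — p LEFT JOIN q on acct_id → 6 row(s).
Then LEFT JOIN `txns r` on tag_id: each of those 6 rows is kept; rows whose q.tag_id has no match in r get NULL for r's columns.

(Carol, 6, NULL); (Frank, 3, 189); (Heidi, 9, NULL); (Heidi, 9, NULL); (Omar, 6, NULL); (Sara, 5, NULL)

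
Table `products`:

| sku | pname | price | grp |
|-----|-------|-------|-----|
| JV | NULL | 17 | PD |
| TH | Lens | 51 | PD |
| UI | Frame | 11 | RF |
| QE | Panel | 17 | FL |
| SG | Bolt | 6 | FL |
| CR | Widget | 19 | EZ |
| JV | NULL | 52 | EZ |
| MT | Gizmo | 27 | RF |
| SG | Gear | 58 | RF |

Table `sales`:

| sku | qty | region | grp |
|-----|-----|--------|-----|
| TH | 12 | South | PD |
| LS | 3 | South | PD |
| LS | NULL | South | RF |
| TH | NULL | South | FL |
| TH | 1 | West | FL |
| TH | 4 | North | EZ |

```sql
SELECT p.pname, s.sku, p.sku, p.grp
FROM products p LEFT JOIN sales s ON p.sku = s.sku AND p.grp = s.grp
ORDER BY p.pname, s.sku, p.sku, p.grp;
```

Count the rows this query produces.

LEFT JOIN keeps every row from `products`; unmatched rows get NULL for `sales`'s columns.
Matching on p.sku = s.sku AND p.grp = s.grp.
- p (sku=JV, grp=PD) has no partner → padded with NULL.
- p (sku=TH, grp=PD) pairs with 1 row(s) of s.
- p (sku=UI, grp=RF) has no partner → padded with NULL.
- p (sku=QE, grp=FL) has no partner → padded with NULL.
- p (sku=SG, grp=FL) has no partner → padded with NULL.
- p (sku=CR, grp=EZ) has no partner → padded with NULL.
- p (sku=JV, grp=EZ) has no partner → padded with NULL.
- p (sku=MT, grp=RF) has no partner → padded with NULL.
- p (sku=SG, grp=RF) has no partner → padded with NULL.
Total: 1 matched + 8 padded = 9 rows.

9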